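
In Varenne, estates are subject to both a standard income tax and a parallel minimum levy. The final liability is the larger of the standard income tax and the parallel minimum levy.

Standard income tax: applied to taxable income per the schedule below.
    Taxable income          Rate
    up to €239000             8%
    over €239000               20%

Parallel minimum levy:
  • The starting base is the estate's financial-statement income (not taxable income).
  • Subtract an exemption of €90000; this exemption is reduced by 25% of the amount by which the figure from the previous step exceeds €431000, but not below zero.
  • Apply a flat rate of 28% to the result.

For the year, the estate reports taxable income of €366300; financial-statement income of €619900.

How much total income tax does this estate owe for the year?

Standard income tax:
  €239000 × 8% = €19120
  €127300 × 20% = €25460
  → €44580

Parallel minimum levy:
  Base (financial-statement income): €619900
  Exemption: €90000 − 25% × (€619900 − €431000) = €90000 − €47225 = €42775
  Base: €619900 − €42775 = €577125
  €577125 × 28% = €161595

€161595 > €44580, so the parallel minimum levy is the binding amount.

€161595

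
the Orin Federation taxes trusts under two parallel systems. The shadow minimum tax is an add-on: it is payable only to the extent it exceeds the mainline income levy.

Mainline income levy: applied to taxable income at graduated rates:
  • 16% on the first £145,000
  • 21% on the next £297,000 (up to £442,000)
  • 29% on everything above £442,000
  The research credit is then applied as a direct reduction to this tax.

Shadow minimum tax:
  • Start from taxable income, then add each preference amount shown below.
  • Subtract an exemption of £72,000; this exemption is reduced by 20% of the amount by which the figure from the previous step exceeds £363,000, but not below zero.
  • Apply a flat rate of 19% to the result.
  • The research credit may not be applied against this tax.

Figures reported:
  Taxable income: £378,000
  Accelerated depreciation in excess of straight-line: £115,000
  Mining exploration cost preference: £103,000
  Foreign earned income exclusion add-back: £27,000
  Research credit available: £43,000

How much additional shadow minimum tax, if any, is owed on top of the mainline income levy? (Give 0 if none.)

Mainline income levy:
  £145,000 × 16% = £23,200
  £233,000 × 21% = £48,930
  → £72,130
  Less research credit £43,000 → £29,130

Shadow minimum tax:
  Adjusted income: £378,000 + £115,000 + £103,000 + £27,000 = £623,000
  Exemption: £72,000 − 20% × (£623,000 − £363,000) = £72,000 − £52,000 = £20,000
  Base: £623,000 − £20,000 = £603,000
  £603,000 × 19% = £114,570

Excess of shadow minimum tax over mainline income levy: £114,570 − £29,130 = £85,440.

£85,440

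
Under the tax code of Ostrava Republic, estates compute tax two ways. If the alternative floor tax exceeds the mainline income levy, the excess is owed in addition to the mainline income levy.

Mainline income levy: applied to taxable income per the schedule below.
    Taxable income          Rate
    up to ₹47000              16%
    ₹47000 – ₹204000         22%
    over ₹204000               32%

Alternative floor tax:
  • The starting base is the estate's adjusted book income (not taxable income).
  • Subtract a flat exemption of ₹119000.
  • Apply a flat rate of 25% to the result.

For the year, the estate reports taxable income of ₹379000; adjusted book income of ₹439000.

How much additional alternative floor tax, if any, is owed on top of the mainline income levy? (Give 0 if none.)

Alternative floor tax:
  Base (adjusted book income): ₹439000
  Less exemption ₹119000 → base ₹320000
  ₹320000 × 25% = ₹80000

Mainline income levy:
  ₹47000 × 16% = ₹7520
  ₹157000 × 22% = ₹34540
  ₹175000 × 32% = ₹56000
  → ₹98060

₹80000 ≤ ₹98060, so no add-on is due.

₹0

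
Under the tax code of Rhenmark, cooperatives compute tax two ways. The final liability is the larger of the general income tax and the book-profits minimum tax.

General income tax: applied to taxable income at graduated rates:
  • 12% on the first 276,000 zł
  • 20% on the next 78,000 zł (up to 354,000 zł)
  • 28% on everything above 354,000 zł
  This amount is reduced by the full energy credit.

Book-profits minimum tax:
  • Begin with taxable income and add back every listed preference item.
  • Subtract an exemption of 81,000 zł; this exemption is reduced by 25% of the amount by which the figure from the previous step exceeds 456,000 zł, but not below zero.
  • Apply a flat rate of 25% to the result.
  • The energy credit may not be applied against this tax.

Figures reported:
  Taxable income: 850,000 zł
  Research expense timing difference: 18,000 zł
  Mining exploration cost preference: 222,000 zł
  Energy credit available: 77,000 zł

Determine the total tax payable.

272,500 zł

General income tax:
  276,000 zł × 12% = 33,120 zł
  78,000 zł × 20% = 15,600 zł
  496,000 zł × 28% = 138,880 zł
  → 187,600 zł
  Less energy credit 77,000 zł → 110,600 zł

Book-profits minimum tax:
  Adjusted income: 850,000 zł + 18,000 zł + 222,000 zł = 1,090,000 zł
  Exemption: 25% × (1,090,000 zł − 456,000 zł) = 158,500 zł ≥ 81,000 zł, so the exemption is fully phased out
  Base: 1,090,000 zł − 0 zł = 1,090,000 zł
  1,090,000 zł × 25% = 272,500 zł

272,500 zł > 110,600 zł, so the book-profits minimum tax is the binding amount.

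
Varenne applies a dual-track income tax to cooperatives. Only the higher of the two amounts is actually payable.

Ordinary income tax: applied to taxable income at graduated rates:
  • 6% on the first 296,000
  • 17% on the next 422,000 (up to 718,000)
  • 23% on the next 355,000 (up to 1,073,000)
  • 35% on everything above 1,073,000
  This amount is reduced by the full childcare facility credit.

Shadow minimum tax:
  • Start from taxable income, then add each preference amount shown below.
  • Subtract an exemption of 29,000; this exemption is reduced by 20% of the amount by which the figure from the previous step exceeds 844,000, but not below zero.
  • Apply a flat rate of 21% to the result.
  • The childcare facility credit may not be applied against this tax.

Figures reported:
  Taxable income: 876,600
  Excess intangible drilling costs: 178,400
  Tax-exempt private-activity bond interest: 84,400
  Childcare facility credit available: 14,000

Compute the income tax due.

Ordinary income tax:
  296,000 × 6% = 17,760
  422,000 × 17% = 71,740
  158,600 × 23% = 36,478
  → 125,978
  Less childcare facility credit 14,000 → 111,978

Shadow minimum tax:
  Adjusted income: 876,600 + 178,400 + 84,400 = 1,139,400
  Exemption: 20% × (1,139,400 − 844,000) = 59,080 ≥ 29,000, so the exemption is fully phased out
  Base: 1,139,400 − 0 = 1,139,400
  1,139,400 × 21% = 239,274

239,274 > 111,978, so the shadow minimum tax is the binding amount.

239,274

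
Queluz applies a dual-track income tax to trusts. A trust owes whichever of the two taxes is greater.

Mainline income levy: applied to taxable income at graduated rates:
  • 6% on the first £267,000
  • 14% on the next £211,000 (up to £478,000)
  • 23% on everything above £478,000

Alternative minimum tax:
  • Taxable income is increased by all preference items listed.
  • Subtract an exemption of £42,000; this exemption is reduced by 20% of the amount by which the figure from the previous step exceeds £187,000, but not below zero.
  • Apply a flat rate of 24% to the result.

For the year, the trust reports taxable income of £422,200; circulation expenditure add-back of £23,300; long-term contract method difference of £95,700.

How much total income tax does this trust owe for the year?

£129,888

Alternative minimum tax:
  Adjusted income: £422,200 + £23,300 + £95,700 = £541,200
  Exemption: 20% × (£541,200 − £187,000) = £70,840 ≥ £42,000, so the exemption is fully phased out
  Base: £541,200 − £0 = £541,200
  £541,200 × 24% = £129,888

Mainline income levy:
  £267,000 × 6% = £16,020
  £155,200 × 14% = £21,728
  → £37,748

£129,888 > £37,748, so the alternative minimum tax is the binding amount.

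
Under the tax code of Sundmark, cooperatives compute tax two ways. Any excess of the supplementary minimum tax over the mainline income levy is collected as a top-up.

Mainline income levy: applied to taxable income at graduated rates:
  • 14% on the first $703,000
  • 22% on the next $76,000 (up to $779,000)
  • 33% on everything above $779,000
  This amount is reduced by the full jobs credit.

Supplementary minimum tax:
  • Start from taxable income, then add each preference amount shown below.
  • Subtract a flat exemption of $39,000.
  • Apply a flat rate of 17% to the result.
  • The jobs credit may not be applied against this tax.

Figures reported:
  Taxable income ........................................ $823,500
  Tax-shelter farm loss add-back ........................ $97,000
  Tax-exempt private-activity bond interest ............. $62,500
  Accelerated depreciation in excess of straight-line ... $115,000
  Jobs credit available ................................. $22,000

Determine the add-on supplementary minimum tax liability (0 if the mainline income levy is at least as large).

Supplementary minimum tax:
  Adjusted income: $823,500 + $97,000 + $62,500 + $115,000 = $1,098,000
  Less exemption $39,000 → base $1,059,000
  $1,059,000 × 17% = $180,030

Mainline income levy:
  $703,000 × 14% = $98,420
  $76,000 × 22% = $16,720
  $44,500 × 33% = $14,685
  → $129,825
  Less jobs credit $22,000 → $107,825

Excess of supplementary minimum tax over mainline income levy: $180,030 − $107,825 = $72,205.

$72,205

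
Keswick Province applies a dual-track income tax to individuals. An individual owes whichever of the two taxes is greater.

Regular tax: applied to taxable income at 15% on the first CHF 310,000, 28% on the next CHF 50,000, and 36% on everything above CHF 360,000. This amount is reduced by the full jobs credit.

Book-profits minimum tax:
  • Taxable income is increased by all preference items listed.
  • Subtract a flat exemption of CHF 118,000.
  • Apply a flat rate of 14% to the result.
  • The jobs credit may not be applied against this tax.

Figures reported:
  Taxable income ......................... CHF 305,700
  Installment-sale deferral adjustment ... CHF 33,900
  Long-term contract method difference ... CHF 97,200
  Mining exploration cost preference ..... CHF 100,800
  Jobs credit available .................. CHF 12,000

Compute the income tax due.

CHF 58,744

Book-profits minimum tax:
  Adjusted income: CHF 305,700 + CHF 33,900 + CHF 97,200 + CHF 100,800 = CHF 537,600
  Less exemption CHF 118,000 → base CHF 419,600
  CHF 419,600 × 14% = CHF 58,744

Regular tax:
  CHF 305,700 × 15% = CHF 45,855
  Less jobs credit CHF 12,000 → CHF 33,855

CHF 58,744 > CHF 33,855, so the book-profits minimum tax is the binding amount.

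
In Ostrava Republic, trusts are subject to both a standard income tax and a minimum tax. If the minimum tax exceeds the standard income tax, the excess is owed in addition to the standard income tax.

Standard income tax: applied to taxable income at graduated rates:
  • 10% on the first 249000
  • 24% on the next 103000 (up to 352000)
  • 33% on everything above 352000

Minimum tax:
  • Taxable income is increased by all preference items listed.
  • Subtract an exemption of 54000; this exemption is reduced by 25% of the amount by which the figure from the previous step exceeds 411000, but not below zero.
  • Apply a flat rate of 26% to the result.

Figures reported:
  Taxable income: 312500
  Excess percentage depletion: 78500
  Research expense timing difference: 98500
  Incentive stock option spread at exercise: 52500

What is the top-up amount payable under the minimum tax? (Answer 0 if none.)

Minimum tax:
  Adjusted income: 312500 + 78500 + 98500 + 52500 = 542000
  Exemption: 54000 − 25% × (542000 − 411000) = 54000 − 32750 = 21250
  Base: 542000 − 21250 = 520750
  520750 × 26% = 135395

Standard income tax:
  249000 × 10% = 24900
  63500 × 24% = 15240
  → 40140

Excess of minimum tax over standard income tax: 135395 − 40140 = 95255.

95255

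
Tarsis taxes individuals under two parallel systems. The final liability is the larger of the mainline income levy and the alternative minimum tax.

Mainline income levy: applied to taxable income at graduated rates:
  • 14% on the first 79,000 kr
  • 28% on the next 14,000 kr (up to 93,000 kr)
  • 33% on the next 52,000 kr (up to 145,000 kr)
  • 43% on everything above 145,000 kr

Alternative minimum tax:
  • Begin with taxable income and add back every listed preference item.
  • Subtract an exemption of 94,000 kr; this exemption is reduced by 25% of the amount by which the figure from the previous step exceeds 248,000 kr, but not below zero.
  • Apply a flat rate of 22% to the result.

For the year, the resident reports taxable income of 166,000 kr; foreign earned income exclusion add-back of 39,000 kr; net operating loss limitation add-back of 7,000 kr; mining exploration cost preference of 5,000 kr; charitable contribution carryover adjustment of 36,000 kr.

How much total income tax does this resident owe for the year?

41,170 kr

Mainline income levy:
  79,000 kr × 14% = 11,060 kr
  14,000 kr × 28% = 3,920 kr
  52,000 kr × 33% = 17,160 kr
  21,000 kr × 43% = 9,030 kr
  → 41,170 kr

Alternative minimum tax:
  Adjusted income: 166,000 kr + 39,000 kr + 7,000 kr + 5,000 kr + 36,000 kr = 253,000 kr
  Exemption: 94,000 kr − 25% × (253,000 kr − 248,000 kr) = 94,000 kr − 1,250 kr = 92,750 kr
  Base: 253,000 kr − 92,750 kr = 160,250 kr
  160,250 kr × 22% = 35,255 kr

41,170 kr > 35,255 kr, so the mainline income levy governs.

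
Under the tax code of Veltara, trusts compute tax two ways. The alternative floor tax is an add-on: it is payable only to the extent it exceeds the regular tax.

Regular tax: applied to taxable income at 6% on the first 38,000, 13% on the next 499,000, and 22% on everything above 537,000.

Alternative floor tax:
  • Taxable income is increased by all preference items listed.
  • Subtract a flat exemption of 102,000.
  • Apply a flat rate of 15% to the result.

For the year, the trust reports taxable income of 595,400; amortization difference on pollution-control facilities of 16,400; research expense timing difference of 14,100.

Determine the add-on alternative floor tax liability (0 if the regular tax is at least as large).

0

Alternative floor tax:
  Adjusted income: 595,400 + 16,400 + 14,100 = 625,900
  Less exemption 102,000 → base 523,900
  523,900 × 15% = 78,585

Regular tax:
  38,000 × 6% = 2,280
  499,000 × 13% = 64,870
  58,400 × 22% = 12,848
  → 79,998

78,585 ≤ 79,998, so no add-on is due.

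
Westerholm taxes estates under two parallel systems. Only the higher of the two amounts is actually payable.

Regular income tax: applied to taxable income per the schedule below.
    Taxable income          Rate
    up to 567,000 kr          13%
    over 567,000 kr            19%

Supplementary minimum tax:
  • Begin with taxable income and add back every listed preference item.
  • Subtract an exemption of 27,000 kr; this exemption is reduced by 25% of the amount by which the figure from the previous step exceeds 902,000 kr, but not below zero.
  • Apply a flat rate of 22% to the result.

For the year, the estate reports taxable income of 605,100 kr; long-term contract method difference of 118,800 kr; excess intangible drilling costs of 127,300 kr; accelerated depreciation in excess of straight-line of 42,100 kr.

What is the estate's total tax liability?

190,586 kr

Supplementary minimum tax:
  Adjusted income: 605,100 kr + 118,800 kr + 127,300 kr + 42,100 kr = 893,300 kr
  Exemption: 893,300 kr ≤ 902,000 kr, so full 27,000 kr applies
  Base: 893,300 kr − 27,000 kr = 866,300 kr
  866,300 kr × 22% = 190,586 kr

Regular income tax:
  567,000 kr × 13% = 73,710 kr
  38,100 kr × 19% = 7,239 kr
  → 80,949 kr

190,586 kr > 80,949 kr, so the supplementary minimum tax is the binding amount.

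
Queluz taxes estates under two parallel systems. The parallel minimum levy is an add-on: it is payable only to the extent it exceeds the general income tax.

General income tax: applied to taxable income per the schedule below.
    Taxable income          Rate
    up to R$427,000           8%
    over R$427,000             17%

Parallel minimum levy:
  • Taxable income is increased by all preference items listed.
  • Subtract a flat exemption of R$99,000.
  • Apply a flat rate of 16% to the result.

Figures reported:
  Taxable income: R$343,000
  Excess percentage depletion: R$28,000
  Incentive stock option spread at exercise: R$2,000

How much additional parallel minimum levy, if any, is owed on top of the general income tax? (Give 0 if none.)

Parallel minimum levy:
  Adjusted income: R$343,000 + R$28,000 + R$2,000 = R$373,000
  Less exemption R$99,000 → base R$274,000
  R$274,000 × 16% = R$43,840

General income tax:
  R$343,000 × 8% = R$27,440

Excess of parallel minimum levy over general income tax: R$43,840 − R$27,440 = R$16,400.

R$16,400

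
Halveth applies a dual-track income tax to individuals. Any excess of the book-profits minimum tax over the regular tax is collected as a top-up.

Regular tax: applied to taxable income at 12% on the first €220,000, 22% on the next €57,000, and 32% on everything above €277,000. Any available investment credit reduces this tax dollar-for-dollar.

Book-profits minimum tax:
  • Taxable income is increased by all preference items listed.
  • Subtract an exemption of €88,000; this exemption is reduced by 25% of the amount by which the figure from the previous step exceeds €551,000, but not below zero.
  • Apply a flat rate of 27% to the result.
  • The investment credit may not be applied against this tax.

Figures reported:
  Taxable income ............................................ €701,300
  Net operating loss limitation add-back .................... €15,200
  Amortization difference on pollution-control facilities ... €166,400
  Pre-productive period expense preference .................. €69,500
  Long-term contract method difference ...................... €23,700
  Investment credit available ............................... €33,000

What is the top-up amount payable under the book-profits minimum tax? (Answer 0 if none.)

Book-profits minimum tax:
  Adjusted income: €701,300 + €15,200 + €166,400 + €69,500 + €23,700 = €976,100
  Exemption: 25% × (€976,100 − €551,000) = €106,275 ≥ €88,000, so the exemption is fully phased out
  Base: €976,100 − €0 = €976,100
  €976,100 × 27% = €263,547

Regular tax:
  €220,000 × 12% = €26,400
  €57,000 × 22% = €12,540
  €424,300 × 32% = €135,776
  → €174,716
  Less investment credit €33,000 → €141,716

Excess of book-profits minimum tax over regular tax: €263,547 − €141,716 = €121,831.

€121,831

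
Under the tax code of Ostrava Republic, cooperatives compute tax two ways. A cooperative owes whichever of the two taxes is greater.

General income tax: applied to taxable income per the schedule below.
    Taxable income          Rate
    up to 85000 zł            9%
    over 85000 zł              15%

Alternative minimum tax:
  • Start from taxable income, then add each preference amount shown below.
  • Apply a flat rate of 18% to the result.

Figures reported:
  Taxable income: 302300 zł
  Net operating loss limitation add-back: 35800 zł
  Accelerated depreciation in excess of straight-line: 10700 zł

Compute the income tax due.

General income tax:
  85000 zł × 9% = 7650 zł
  217300 zł × 15% = 32595 zł
  → 40245 zł

Alternative minimum tax:
  Adjusted income: 302300 zł + 35800 zł + 10700 zł = 348800 zł
  348800 zł × 18% = 62784 zł

62784 zł > 40245 zł, so the alternative minimum tax is the binding amount.

62784 zł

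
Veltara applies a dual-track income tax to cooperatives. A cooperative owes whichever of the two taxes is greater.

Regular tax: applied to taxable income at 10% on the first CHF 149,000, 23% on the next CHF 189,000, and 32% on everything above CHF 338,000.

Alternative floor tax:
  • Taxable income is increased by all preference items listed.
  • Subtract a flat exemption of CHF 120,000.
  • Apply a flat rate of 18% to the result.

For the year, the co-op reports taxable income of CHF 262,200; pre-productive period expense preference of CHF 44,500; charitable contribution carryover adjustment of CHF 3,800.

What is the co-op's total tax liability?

Alternative floor tax:
  Adjusted income: CHF 262,200 + CHF 44,500 + CHF 3,800 = CHF 310,500
  Less exemption CHF 120,000 → base CHF 190,500
  CHF 190,500 × 18% = CHF 34,290

Regular tax:
  CHF 149,000 × 10% = CHF 14,900
  CHF 113,200 × 23% = CHF 26,036
  → CHF 40,936

CHF 40,936 > CHF 34,290, so the regular tax governs.

CHF 40,936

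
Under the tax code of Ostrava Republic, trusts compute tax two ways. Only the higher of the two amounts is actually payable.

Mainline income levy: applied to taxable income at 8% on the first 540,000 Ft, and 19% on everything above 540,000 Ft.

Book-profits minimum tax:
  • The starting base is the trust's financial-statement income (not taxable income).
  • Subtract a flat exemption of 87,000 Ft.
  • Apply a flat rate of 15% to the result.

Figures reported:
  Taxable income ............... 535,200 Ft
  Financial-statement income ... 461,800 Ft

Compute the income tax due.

Book-profits minimum tax:
  Base (financial-statement income): 461,800 Ft
  Less exemption 87,000 Ft → base 374,800 Ft
  374,800 Ft × 15% = 56,220 Ft

Mainline income levy:
  535,200 Ft × 8% = 42,816 Ft

56,220 Ft > 42,816 Ft, so the book-profits minimum tax is the binding amount.

56,220 Ft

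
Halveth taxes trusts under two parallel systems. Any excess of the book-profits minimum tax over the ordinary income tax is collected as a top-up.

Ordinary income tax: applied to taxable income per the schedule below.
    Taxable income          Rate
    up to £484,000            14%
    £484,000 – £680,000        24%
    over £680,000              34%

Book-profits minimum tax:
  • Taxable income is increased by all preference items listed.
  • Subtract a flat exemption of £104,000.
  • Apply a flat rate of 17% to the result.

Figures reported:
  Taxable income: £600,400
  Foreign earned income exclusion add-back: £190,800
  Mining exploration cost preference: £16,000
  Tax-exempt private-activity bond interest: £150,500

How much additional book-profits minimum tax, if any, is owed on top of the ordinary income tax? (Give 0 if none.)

£49,433

Book-profits minimum tax:
  Adjusted income: £600,400 + £190,800 + £16,000 + £150,500 = £957,700
  Less exemption £104,000 → base £853,700
  £853,700 × 17% = £145,129

Ordinary income tax:
  £484,000 × 14% = £67,760
  £116,400 × 24% = £27,936
  → £95,696

Excess of book-profits minimum tax over ordinary income tax: £145,129 − £95,696 = £49,433.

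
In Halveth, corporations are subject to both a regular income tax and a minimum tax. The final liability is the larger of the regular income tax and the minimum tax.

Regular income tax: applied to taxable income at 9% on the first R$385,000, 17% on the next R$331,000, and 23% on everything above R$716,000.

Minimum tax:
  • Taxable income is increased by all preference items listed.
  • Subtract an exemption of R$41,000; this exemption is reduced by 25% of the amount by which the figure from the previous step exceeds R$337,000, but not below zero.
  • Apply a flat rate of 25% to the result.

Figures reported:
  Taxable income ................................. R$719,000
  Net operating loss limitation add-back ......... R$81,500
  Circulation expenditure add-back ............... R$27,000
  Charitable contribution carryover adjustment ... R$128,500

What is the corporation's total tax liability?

R$239,000

Minimum tax:
  Adjusted income: R$719,000 + R$81,500 + R$27,000 + R$128,500 = R$956,000
  Exemption: 25% × (R$956,000 − R$337,000) = R$154,750 ≥ R$41,000, so the exemption is fully phased out
  Base: R$956,000 − R$0 = R$956,000
  R$956,000 × 25% = R$239,000

Regular income tax:
  R$385,000 × 9% = R$34,650
  R$331,000 × 17% = R$56,270
  R$3,000 × 23% = R$690
  → R$91,610

R$239,000 > R$91,610, so the minimum tax is the binding amount.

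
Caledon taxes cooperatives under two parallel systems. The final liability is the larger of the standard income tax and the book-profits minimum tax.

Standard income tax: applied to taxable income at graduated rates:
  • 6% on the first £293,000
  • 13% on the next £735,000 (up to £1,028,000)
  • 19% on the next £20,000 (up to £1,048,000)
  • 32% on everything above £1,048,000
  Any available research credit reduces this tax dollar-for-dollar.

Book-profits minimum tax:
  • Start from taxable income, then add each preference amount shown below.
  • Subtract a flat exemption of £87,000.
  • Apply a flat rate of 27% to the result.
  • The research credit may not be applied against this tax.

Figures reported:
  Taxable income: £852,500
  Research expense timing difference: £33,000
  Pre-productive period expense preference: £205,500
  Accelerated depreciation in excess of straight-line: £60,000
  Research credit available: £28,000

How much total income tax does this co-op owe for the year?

£287,280

Standard income tax:
  £293,000 × 6% = £17,580
  £559,500 × 13% = £72,735
  → £90,315
  Less research credit £28,000 → £62,315

Book-profits minimum tax:
  Adjusted income: £852,500 + £33,000 + £205,500 + £60,000 = £1,151,000
  Less exemption £87,000 → base £1,064,000
  £1,064,000 × 27% = £287,280

£287,280 > £62,315, so the book-profits minimum tax is the binding amount.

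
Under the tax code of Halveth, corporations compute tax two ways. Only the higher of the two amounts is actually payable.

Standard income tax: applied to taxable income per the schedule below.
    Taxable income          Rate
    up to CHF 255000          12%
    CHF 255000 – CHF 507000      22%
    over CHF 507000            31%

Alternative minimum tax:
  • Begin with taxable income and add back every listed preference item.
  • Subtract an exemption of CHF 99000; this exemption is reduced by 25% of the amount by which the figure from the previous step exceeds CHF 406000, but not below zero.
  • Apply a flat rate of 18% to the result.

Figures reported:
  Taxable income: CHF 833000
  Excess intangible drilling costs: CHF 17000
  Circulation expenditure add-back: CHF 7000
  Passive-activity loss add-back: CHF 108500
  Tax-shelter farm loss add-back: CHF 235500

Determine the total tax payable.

CHF 216180

Alternative minimum tax:
  Adjusted income: CHF 833000 + CHF 17000 + CHF 7000 + CHF 108500 + CHF 235500 = CHF 1201000
  Exemption: 25% × (CHF 1201000 − CHF 406000) = CHF 198750 ≥ CHF 99000, so the exemption is fully phased out
  Base: CHF 1201000 − CHF 0 = CHF 1201000
  CHF 1201000 × 18% = CHF 216180

Standard income tax:
  CHF 255000 × 12% = CHF 30600
  CHF 252000 × 22% = CHF 55440
  CHF 326000 × 31% = CHF 101060
  → CHF 187100

CHF 216180 > CHF 187100, so the alternative minimum tax is the binding amount.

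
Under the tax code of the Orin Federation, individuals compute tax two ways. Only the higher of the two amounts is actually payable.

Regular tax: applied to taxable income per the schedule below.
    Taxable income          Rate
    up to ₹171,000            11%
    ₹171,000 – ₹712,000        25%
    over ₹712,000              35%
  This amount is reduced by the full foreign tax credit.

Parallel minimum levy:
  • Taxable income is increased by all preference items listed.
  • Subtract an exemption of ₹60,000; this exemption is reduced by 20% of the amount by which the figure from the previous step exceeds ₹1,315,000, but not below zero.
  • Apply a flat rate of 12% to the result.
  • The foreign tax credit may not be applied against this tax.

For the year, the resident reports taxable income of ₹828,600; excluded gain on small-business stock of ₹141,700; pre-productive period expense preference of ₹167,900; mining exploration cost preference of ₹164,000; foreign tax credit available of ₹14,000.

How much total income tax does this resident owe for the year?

Parallel minimum levy:
  Adjusted income: ₹828,600 + ₹141,700 + ₹167,900 + ₹164,000 = ₹1,302,200
  Exemption: ₹1,302,200 ≤ ₹1,315,000, so full ₹60,000 applies
  Base: ₹1,302,200 − ₹60,000 = ₹1,242,200
  ₹1,242,200 × 12% = ₹149,064

Regular tax:
  ₹171,000 × 11% = ₹18,810
  ₹541,000 × 25% = ₹135,250
  ₹116,600 × 35% = ₹40,810
  → ₹194,870
  Less foreign tax credit ₹14,000 → ₹180,870

₹180,870 > ₹149,064, so the regular tax governs.

₹180,870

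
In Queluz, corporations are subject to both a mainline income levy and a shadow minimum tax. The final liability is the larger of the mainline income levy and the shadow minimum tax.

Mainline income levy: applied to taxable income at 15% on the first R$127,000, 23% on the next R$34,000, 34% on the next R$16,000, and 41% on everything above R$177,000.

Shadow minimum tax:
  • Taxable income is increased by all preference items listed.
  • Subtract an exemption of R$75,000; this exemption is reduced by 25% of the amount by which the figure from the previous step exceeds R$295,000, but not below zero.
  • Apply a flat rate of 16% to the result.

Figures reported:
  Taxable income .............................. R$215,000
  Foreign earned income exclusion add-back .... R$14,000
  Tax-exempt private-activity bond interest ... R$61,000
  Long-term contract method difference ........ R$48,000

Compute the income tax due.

Shadow minimum tax:
  Adjusted income: R$215,000 + R$14,000 + R$61,000 + R$48,000 = R$338,000
  Exemption: R$75,000 − 25% × (R$338,000 − R$295,000) = R$75,000 − R$10,750 = R$64,250
  Base: R$338,000 − R$64,250 = R$273,750
  R$273,750 × 16% = R$43,800

Mainline income levy:
  R$127,000 × 15% = R$19,050
  R$34,000 × 23% = R$7,820
  R$16,000 × 34% = R$5,440
  R$38,000 × 41% = R$15,580
  → R$47,890

R$47,890 > R$43,800, so the mainline income levy governs.

R$47,890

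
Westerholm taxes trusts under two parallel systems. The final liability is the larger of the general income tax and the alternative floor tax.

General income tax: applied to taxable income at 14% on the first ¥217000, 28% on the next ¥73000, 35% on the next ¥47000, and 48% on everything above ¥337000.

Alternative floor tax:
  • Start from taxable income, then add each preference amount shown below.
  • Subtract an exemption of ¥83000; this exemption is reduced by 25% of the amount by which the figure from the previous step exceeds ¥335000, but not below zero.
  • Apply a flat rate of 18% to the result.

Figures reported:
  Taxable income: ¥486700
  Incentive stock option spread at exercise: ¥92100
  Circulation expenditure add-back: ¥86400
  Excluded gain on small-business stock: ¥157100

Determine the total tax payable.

Alternative floor tax:
  Adjusted income: ¥486700 + ¥92100 + ¥86400 + ¥157100 = ¥822300
  Exemption: 25% × (¥822300 − ¥335000) = ¥121825 ≥ ¥83000, so the exemption is fully phased out
  Base: ¥822300 − ¥0 = ¥822300
  ¥822300 × 18% = ¥148014

General income tax:
  ¥217000 × 14% = ¥30380
  ¥73000 × 28% = ¥20440
  ¥47000 × 35% = ¥16450
  ¥149700 × 48% = ¥71856
  → ¥139126

¥148014 > ¥139126, so the alternative floor tax is the binding amount.

¥148014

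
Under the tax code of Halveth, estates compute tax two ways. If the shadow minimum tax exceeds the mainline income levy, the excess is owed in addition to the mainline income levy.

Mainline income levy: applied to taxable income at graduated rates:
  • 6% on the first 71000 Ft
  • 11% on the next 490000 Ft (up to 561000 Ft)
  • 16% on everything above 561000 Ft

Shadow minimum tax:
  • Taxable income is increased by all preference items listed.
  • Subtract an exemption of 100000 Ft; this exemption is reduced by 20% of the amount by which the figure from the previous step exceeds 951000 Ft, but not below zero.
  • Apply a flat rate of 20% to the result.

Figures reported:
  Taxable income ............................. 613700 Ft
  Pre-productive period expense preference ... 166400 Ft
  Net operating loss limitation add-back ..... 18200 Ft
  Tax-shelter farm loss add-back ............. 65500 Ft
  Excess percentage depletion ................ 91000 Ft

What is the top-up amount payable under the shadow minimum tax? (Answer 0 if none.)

Mainline income levy:
  71000 Ft × 6% = 4260 Ft
  490000 Ft × 11% = 53900 Ft
  52700 Ft × 16% = 8432 Ft
  → 66592 Ft

Shadow minimum tax:
  Adjusted income: 613700 Ft + 166400 Ft + 18200 Ft + 65500 Ft + 91000 Ft = 954800 Ft
  Exemption: 100000 Ft − 20% × (954800 Ft − 951000 Ft) = 100000 Ft − 760 Ft = 99240 Ft
  Base: 954800 Ft − 99240 Ft = 855560 Ft
  855560 Ft × 20% = 171112 Ft

Excess of shadow minimum tax over mainline income levy: 171112 Ft − 66592 Ft = 104520 Ft.

104520 Ft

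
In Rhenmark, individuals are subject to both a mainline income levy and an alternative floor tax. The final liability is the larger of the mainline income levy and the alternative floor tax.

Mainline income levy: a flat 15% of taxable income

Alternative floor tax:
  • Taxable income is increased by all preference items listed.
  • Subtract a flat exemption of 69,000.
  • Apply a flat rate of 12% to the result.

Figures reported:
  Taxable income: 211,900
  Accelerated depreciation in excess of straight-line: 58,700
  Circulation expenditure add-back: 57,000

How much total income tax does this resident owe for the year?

Alternative floor tax:
  Adjusted income: 211,900 + 58,700 + 57,000 = 327,600
  Less exemption 69,000 → base 258,600
  258,600 × 12% = 31,032

Mainline income levy:
  211,900 × 15% = 31,785

31,785 > 31,032, so the mainline income levy governs.

31,785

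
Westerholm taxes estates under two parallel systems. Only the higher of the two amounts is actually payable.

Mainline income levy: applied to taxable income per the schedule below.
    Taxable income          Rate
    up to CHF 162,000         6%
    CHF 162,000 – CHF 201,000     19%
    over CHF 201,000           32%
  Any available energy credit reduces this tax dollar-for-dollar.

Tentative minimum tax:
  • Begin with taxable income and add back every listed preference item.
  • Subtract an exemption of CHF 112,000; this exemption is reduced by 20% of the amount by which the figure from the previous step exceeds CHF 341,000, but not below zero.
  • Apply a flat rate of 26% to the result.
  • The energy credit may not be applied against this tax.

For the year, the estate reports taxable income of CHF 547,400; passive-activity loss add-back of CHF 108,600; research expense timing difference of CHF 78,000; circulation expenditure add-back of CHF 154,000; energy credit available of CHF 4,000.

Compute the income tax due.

CHF 230,204

Tentative minimum tax:
  Adjusted income: CHF 547,400 + CHF 108,600 + CHF 78,000 + CHF 154,000 = CHF 888,000
  Exemption: CHF 112,000 − 20% × (CHF 888,000 − CHF 341,000) = CHF 112,000 − CHF 109,400 = CHF 2,600
  Base: CHF 888,000 − CHF 2,600 = CHF 885,400
  CHF 885,400 × 26% = CHF 230,204

Mainline income levy:
  CHF 162,000 × 6% = CHF 9,720
  CHF 39,000 × 19% = CHF 7,410
  CHF 346,400 × 32% = CHF 110,848
  → CHF 127,978
  Less energy credit CHF 4,000 → CHF 123,978

CHF 230,204 > CHF 123,978, so the tentative minimum tax is the binding amount.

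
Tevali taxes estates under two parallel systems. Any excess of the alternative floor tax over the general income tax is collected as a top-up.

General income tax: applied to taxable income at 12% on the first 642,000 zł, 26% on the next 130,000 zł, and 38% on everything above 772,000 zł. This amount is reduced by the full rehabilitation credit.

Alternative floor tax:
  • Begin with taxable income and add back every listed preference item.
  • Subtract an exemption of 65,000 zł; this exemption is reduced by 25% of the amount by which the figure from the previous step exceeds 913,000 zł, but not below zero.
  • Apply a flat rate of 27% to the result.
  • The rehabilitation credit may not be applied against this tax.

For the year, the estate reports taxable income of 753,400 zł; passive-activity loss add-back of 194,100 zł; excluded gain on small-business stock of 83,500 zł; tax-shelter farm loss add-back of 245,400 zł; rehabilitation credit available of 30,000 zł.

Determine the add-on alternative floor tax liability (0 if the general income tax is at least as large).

General income tax:
  642,000 zł × 12% = 77,040 zł
  111,400 zł × 26% = 28,964 zł
  → 106,004 zł
  Less rehabilitation credit 30,000 zł → 76,004 zł

Alternative floor tax:
  Adjusted income: 753,400 zł + 194,100 zł + 83,500 zł + 245,400 zł = 1,276,400 zł
  Exemption: 25% × (1,276,400 zł − 913,000 zł) = 90,850 zł ≥ 65,000 zł, so the exemption is fully phased out
  Base: 1,276,400 zł − 0 zł = 1,276,400 zł
  1,276,400 zł × 27% = 344,628 zł

Excess of alternative floor tax over general income tax: 344,628 zł − 76,004 zł = 268,624 zł.

268,624 zł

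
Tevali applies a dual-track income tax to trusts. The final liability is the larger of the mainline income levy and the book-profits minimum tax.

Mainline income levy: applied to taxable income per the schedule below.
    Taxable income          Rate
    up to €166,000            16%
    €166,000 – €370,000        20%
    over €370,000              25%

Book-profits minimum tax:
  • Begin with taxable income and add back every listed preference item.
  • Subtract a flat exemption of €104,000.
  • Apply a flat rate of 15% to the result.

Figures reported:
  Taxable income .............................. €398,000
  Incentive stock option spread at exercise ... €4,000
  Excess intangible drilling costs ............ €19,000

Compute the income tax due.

€74,360

Book-profits minimum tax:
  Adjusted income: €398,000 + €4,000 + €19,000 = €421,000
  Less exemption €104,000 → base €317,000
  €317,000 × 15% = €47,550

Mainline income levy:
  €166,000 × 16% = €26,560
  €204,000 × 20% = €40,800
  €28,000 × 25% = €7,000
  → €74,360

€74,360 > €47,550, so the mainline income levy governs.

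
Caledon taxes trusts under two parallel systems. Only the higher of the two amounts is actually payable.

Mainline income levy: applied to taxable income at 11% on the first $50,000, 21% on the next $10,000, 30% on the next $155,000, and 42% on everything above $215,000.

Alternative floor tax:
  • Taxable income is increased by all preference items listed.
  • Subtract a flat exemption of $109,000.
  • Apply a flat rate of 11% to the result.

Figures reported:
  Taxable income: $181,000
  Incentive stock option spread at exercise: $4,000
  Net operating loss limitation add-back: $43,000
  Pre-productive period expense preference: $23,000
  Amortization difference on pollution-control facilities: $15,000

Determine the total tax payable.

Alternative floor tax:
  Adjusted income: $181,000 + $4,000 + $43,000 + $23,000 + $15,000 = $266,000
  Less exemption $109,000 → base $157,000
  $157,000 × 11% = $17,270

Mainline income levy:
  $50,000 × 11% = $5,500
  $10,000 × 21% = $2,100
  $121,000 × 30% = $36,300
  → $43,900

$43,900 > $17,270, so the mainline income levy governs.

$43,900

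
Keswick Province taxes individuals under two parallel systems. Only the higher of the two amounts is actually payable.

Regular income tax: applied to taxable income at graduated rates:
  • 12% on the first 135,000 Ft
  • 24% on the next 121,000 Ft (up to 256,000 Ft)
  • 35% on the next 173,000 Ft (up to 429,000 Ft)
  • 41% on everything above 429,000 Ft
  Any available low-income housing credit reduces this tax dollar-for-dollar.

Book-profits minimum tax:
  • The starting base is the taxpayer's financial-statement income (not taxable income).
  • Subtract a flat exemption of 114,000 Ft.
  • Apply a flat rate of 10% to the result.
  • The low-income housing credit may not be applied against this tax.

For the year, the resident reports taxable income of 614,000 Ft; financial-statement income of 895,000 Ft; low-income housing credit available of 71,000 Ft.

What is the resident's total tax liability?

110,640 Ft

Regular income tax:
  135,000 Ft × 12% = 16,200 Ft
  121,000 Ft × 24% = 29,040 Ft
  173,000 Ft × 35% = 60,550 Ft
  185,000 Ft × 41% = 75,850 Ft
  → 181,640 Ft
  Less low-income housing credit 71,000 Ft → 110,640 Ft

Book-profits minimum tax:
  Base (financial-statement income): 895,000 Ft
  Less exemption 114,000 Ft → base 781,000 Ft
  781,000 Ft × 10% = 78,100 Ft

110,640 Ft > 78,100 Ft, so the regular income tax governs.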